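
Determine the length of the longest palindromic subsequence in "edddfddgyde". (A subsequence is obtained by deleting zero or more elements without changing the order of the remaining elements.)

9

One longest palindromic subsequence is edddfddde (positions 1,2,3,4,5,6,7,10,11); it reads the same forward and backward, and the interval DP gives dp[1][11] = 9.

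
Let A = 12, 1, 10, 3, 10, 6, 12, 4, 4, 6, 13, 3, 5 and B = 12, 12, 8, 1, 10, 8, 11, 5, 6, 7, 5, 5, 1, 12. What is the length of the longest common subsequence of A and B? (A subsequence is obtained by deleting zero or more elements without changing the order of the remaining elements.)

5

Backtracking the LCS table gives one alignment: 12 (A1,B2) → 1 (A2,B4) → 10 (A3,B5) → 6 (A6,B9) → 12 (A7,B14).
So the longest common subsequence has length 5.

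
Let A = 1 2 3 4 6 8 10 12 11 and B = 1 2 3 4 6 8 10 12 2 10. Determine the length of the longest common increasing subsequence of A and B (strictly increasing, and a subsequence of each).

A longest common strictly increasing subsequence is 1, 2, 3, 4, 6, 8, 10, 12 (length 8); it appears in order in both A and B, and no longer such subsequence exists.

8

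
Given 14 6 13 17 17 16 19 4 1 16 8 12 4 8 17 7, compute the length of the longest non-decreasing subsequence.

Let dp[i] be the longest non-decreasing subsequence ending at position i. Then dp = [1, 1, 2, 3, 4, 3, 5, 1, 1, 4, 2, 3, 2, 3, 5, 3].
The maximum is 5; one witness is 6, 13, 17, 17, 19 at positions 2,3,4,5,7.

5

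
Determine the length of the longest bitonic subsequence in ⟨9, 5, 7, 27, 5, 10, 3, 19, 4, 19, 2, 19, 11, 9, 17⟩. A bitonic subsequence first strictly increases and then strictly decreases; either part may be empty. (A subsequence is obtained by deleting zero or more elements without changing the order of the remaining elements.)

6

One longest bitonic subsequence is 5, 7, 27, 19, 11, 9 (positions 2,3,4,12,13,14): it rises to 27 then falls. Length 6 is optimal.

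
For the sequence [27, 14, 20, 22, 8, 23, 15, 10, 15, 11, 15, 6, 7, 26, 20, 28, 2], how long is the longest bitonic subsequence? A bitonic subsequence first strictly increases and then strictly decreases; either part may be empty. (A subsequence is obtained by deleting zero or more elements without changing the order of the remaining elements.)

8

Let inc[i] be the LIS ending at i and dec[i] the longest strictly decreasing subsequence starting at i. inc = [1, 1, 2, 3, 1, 4, 2, 2, 3, 3, 4, 1, 2, 5, 5, 6, 1], dec = [6, 4, 5, 5, 3, 5, 4, 3, 4, 3, 3, 2, 2, 3, 2, 2, 1].
max_i inc[i]+dec[i]−1 = 8, with one witness 14, 20, 22, 23, 15, 11, 7, 2.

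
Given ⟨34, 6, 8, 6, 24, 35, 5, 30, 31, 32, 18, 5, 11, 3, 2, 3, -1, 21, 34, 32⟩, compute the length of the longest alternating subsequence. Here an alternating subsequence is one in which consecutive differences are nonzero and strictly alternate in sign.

Track the best alternating length ending on an up-step vs a down-step at each position: up/down = 1/1, 1/2, 3/2, 1/4, 5/2, 5/1, 1/6, 7/6, 7/6, 7/6, 7/8, 1/8, 9/8, 1/10, 1/10, 11/10, 1/12, 13/8, 13/6, 13/14.
The maximum over both is 14; one such subsequence is 34, 6, 8, 6, 24, 5, 30, 5, 11, 2, 3, -1, 34, 32.

14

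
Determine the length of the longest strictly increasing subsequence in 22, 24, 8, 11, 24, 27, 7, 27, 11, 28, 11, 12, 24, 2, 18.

5

Scanning left to right, the best length ending at each element is: 22→1, 24→2, 8→1, 11→2, 24→3, 27→4, 7→1, 27→4, 11→2, 28→5, 11→2, 12→3, 24→4, 2→1, 18→4.
So the longest increasing subsequence has length 5, e.g. 8, 11, 24, 27, 28.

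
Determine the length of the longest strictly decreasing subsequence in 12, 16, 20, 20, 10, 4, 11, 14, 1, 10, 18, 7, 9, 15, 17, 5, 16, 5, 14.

Let dp[i] be the longest decreasing subsequence ending at position i. Then dp = [1, 1, 1, 1, 2, 3, 2, 2, 4, 3, 2, 4, 4, 3, 3, 5, 4, 5, 5].
The maximum is 5; one witness is 12, 11, 10, 7, 5 at positions 1,7,10,12,16.

5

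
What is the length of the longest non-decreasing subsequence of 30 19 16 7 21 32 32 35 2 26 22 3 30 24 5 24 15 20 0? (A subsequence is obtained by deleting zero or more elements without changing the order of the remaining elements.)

Let dp[i] be the longest non-decreasing subsequence ending at position i. Then dp = [1, 1, 1, 1, 2, 3, 4, 5, 1, 3, 3, 2, 4, 4, 3, 5, 4, 5, 1].
The maximum is 5; one witness is 19, 21, 32, 32, 35 at positions 2,5,6,7,8.

5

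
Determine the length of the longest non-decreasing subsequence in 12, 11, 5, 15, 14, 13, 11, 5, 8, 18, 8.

Scanning left to right, the best length ending at each element is: 12→1, 11→1, 5→1, 15→2, 14→2, 13→2, 11→2, 5→2, 8→3, 18→4, 8→4.
So the longest non-decreasing subsequence has length 4, e.g. 5, 5, 8, 18.

4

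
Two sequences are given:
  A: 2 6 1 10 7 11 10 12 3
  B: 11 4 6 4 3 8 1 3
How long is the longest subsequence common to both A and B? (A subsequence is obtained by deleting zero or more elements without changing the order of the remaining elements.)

3

Backtracking the LCS table gives one alignment: 6 (A2,B3) → 1 (A3,B7) → 3 (A9,B8).
So the longest common subsequence has length 3.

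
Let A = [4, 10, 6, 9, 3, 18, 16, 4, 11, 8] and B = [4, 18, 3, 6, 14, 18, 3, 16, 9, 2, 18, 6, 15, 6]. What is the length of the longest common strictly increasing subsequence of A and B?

4

For each value that appears in both, track the longest common increasing run ending there.
The best achievable length is 4; one witness is 4, 6, 9, 18 (A-positions 1,3,4,6, B-positions 1,4,9,11).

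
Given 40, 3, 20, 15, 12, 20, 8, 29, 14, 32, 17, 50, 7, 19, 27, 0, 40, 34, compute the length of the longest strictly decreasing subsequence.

Scanning left to right, the best length ending at each element is: 40→1, 3→2, 20→2, 15→3, 12→4, 20→2, 8→5, 29→2, 14→4, 32→2, 17→3, 50→1, 7→6, 19→3, 27→3, 0→7, 40→2, 34→3.
So the longest decreasing subsequence has length 7, e.g. 40, 20, 15, 12, 8, 7, 0.

7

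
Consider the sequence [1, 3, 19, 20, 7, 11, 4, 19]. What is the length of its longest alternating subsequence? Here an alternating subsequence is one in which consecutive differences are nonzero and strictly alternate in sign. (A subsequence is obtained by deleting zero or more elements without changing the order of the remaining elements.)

6

Track the best alternating length ending on an up-step vs a down-step at each position: up/down = 1/1, 2/1, 2/1, 2/1, 2/3, 4/3, 2/5, 6/3.
The maximum over both is 6; one such subsequence is 1, 19, 7, 11, 4, 19.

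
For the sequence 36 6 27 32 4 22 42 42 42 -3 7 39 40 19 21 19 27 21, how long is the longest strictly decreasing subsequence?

5

One longest decreasing subsequence is 36, 27, 22, 21, 19 (positions 1,3,6,15,16), of length 5; no longer one exists.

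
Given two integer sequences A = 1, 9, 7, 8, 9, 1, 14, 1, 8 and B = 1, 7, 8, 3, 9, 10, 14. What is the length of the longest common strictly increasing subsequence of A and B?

For each value that appears in both, track the longest common increasing run ending there.
The best achievable length is 5; one witness is 1, 7, 8, 9, 14 (A-positions 1,3,4,5,7, B-positions 1,2,3,5,7).

5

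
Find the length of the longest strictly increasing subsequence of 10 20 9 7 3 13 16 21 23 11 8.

5

Scanning left to right, the best length ending at each element is: 10→1, 20→2, 9→1, 7→1, 3→1, 13→2, 16→3, 21→4, 23→5, 11→2, 8→2.
So the longest increasing subsequence has length 5, e.g. 10, 13, 16, 21, 23.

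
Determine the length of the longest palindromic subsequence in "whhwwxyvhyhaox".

Using dp[i][j] = 2 + dp[i+1][j−1] if the ends match, else max(dp[i+1][j], dp[i][j−1]):
dp[1][14] = 6. A witness is hhwwhh at positions 2,3,4,5,9,11.

6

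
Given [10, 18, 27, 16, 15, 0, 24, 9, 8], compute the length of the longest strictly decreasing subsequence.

Let dp[i] be the longest decreasing subsequence ending at position i. Then dp = [1, 1, 1, 2, 3, 4, 2, 4, 5].
The maximum is 5; one witness is 18, 16, 15, 9, 8 at positions 2,4,5,8,9.

5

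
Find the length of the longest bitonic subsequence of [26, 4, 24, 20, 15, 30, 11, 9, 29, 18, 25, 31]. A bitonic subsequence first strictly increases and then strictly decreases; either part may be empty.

Let inc[i] be the LIS ending at i and dec[i] the longest strictly decreasing subsequence starting at i. inc = [1, 1, 2, 2, 2, 3, 2, 2, 3, 3, 4, 5], dec = [6, 1, 5, 4, 3, 3, 2, 1, 2, 1, 1, 1].
max_i inc[i]+dec[i]−1 = 6, with one witness 26, 24, 20, 15, 11, 9.

6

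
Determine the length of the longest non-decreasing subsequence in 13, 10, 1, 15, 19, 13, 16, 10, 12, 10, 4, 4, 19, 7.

4

One longest non-decreasing subsequence is 13, 15, 19, 19 (positions 1,4,5,13), of length 4; no longer one exists.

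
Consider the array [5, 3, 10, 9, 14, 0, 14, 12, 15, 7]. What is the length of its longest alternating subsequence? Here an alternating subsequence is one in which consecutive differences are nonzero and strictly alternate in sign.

A longest alternating subsequence is 5, 3, 10, 9, 14, 0, 14, 12, 15, 7 (positions 1,2,3,4,5,6,7,8,9,10); its 9 consecutive differences strictly alternate in sign, and length 10 is optimal.

10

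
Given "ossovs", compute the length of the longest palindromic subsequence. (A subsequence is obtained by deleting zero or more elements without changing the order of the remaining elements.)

4

Using dp[i][j] = 2 + dp[i+1][j−1] if the ends match, else max(dp[i+1][j], dp[i][j−1]):
dp[1][6] = 4. A witness is osso at positions 1,2,3,4.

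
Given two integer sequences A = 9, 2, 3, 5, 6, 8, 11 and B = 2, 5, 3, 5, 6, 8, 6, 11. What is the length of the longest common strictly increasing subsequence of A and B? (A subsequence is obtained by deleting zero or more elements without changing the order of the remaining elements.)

A longest common strictly increasing subsequence is 2, 3, 5, 6, 8, 11 (length 6); it appears in order in both A and B, and no longer such subsequence exists.

6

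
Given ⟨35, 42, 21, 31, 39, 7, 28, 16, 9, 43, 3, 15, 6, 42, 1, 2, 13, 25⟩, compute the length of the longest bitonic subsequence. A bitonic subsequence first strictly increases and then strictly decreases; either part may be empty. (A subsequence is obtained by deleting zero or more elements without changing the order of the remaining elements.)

8

One longest bitonic subsequence is 35, 42, 39, 28, 16, 15, 6, 2 (positions 1,2,5,7,8,12,13,16): it rises to 42 then falls. Length 8 is optimal.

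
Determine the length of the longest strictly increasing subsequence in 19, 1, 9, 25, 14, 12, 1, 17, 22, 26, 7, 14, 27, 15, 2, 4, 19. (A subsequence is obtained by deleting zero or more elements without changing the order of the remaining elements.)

One longest increasing subsequence is 1, 9, 14, 17, 22, 26, 27 (positions 2,3,5,8,9,10,13), of length 7; no longer one exists.

7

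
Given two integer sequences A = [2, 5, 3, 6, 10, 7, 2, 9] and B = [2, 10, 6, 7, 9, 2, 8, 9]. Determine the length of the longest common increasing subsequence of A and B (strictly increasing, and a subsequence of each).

4

A longest common strictly increasing subsequence is 2, 6, 7, 9 (length 4); it appears in order in both A and B, and no longer such subsequence exists.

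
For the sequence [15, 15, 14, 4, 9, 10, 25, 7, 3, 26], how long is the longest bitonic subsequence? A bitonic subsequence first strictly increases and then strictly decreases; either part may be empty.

Let inc[i] be the LIS ending at i and dec[i] the longest strictly decreasing subsequence starting at i. inc = [1, 1, 1, 1, 2, 3, 4, 2, 1, 5], dec = [5, 5, 4, 2, 3, 3, 3, 2, 1, 1].
max_i inc[i]+dec[i]−1 = 6, with one witness 4, 9, 10, 25, 7, 3.

6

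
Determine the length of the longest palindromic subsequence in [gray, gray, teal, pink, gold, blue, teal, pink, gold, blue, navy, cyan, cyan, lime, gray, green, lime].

5

Using dp[i][j] = 2 + dp[i+1][j−1] if the ends match, else max(dp[i+1][j], dp[i][j−1]):
dp[1][17] = 5. A witness is gray blue gold blue gray at positions 2,6,9,10,15.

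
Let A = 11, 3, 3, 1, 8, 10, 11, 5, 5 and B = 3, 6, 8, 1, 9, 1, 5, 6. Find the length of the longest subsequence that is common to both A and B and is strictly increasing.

2

For each value that appears in both, track the longest common increasing run ending there.
The best achievable length is 2; one witness is 3, 8 (A-positions 2,5, B-positions 1,3).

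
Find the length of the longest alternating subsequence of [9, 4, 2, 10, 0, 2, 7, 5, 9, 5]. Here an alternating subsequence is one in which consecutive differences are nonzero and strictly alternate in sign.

8

A longest alternating subsequence is 9, 4, 10, 0, 7, 5, 9, 5 (positions 1,2,4,5,7,8,9,10); its 7 consecutive differences strictly alternate in sign, and length 8 is optimal.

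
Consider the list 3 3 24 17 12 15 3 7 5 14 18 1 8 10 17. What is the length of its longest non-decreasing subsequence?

7

Scanning left to right, the best length ending at each element is: 3→1, 3→2, 24→3, 17→3, 12→3, 15→4, 3→3, 7→4, 5→4, 14→5, 18→6, 1→1, 8→5, 10→6, 17→7.
So the longest non-decreasing subsequence has length 7, e.g. 3, 3, 3, 7, 8, 10, 17.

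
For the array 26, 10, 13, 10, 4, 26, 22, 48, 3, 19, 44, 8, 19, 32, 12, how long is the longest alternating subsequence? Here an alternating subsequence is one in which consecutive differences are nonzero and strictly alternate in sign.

Track the best alternating length ending on an up-step vs a down-step at each position: up/down = 1/1, 1/2, 3/2, 1/4, 1/4, 5/1, 5/6, 7/1, 1/8, 9/8, 9/8, 9/10, 11/10, 11/10, 11/12.
The maximum over both is 12; one such subsequence is 26, 10, 13, 10, 26, 22, 48, 3, 19, 8, 19, 12.

12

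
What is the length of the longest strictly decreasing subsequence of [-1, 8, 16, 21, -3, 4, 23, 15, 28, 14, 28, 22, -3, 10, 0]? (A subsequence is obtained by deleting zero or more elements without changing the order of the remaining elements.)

5

One longest decreasing subsequence is 16, 15, 14, 10, 0 (positions 3,8,10,14,15), of length 5; no longer one exists.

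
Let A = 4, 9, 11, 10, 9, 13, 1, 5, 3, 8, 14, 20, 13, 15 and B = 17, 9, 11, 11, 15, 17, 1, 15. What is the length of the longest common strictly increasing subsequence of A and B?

A longest common strictly increasing subsequence is 9, 11, 15 (length 3); it appears in order in both A and B, and no longer such subsequence exists.

3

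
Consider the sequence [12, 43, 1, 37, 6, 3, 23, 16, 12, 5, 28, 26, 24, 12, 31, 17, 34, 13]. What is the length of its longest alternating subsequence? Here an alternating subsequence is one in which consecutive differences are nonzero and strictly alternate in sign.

A longest alternating subsequence is 12, 43, 1, 37, 6, 23, 16, 28, 26, 31, 17, 34, 13 (positions 1,2,3,4,5,7,8,11,12,15,16,17,18); its 12 consecutive differences strictly alternate in sign, and length 13 is optimal.

13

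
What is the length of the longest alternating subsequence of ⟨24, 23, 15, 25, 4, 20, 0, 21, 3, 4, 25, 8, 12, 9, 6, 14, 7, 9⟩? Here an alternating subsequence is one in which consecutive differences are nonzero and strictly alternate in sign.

A longest alternating subsequence is 24, 23, 25, 4, 20, 0, 21, 3, 25, 8, 12, 9, 14, 7, 9 (positions 1,2,4,5,6,7,8,9,11,12,13,14,16,17,18); its 14 consecutive differences strictly alternate in sign, and length 15 is optimal.

15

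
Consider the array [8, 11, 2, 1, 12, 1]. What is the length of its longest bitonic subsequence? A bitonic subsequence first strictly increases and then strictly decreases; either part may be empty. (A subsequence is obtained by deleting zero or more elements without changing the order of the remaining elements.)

4

One longest bitonic subsequence is 8, 11, 2, 1 (positions 1,2,3,6): it rises to 11 then falls. Length 4 is optimal.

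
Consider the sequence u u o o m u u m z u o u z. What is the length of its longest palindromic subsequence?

8

Using dp[i][j] = 2 + dp[i+1][j−1] if the ends match, else max(dp[i+1][j], dp[i][j−1]):
dp[1][13] = 8. A witness is uomuumou at positions 2,3,5,6,7,8,11,12.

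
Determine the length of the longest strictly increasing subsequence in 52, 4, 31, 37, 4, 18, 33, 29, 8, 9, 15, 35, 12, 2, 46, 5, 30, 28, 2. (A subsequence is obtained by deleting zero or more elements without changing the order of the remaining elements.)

6

One longest increasing subsequence is 4, 8, 9, 15, 35, 46 (positions 2,9,10,11,12,15), of length 6; no longer one exists.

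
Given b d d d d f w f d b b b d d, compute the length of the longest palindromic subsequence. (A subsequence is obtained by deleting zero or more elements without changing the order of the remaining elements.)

One longest palindromic subsequence is dddfwfddd (positions 2,3,5,6,7,8,9,13,14); it reads the same forward and backward, and the interval DP gives dp[1][14] = 9.

9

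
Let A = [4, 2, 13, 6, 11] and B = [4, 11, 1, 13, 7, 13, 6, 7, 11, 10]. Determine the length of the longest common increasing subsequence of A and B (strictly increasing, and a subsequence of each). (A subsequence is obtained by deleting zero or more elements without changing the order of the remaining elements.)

A longest common strictly increasing subsequence is 4, 6, 11 (length 3); it appears in order in both A and B, and no longer such subsequence exists.

3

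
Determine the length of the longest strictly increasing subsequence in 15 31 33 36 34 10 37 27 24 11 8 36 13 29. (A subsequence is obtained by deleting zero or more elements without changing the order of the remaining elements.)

Let dp[i] be the longest increasing subsequence ending at position i. Then dp = [1, 2, 3, 4, 4, 1, 5, 2, 2, 2, 1, 5, 3, 4].
The maximum is 5; one witness is 15, 31, 33, 36, 37 at positions 1,2,3,4,7.

5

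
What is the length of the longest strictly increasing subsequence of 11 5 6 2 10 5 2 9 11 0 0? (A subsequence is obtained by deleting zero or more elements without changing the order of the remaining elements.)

4

Scanning left to right, the best length ending at each element is: 11→1, 5→1, 6→2, 2→1, 10→3, 5→2, 2→1, 9→3, 11→4, 0→1, 0→1.
So the longest increasing subsequence has length 4, e.g. 5, 6, 10, 11.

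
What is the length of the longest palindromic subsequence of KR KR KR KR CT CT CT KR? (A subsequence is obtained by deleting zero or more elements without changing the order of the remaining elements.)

One longest palindromic subsequence is KR CT CT CT KR (positions 1,5,6,7,8); it reads the same forward and backward, and the interval DP gives dp[1][8] = 5.

5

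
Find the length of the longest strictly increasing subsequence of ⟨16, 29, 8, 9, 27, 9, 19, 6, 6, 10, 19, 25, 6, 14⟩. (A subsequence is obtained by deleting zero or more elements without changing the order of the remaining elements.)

5

Let dp[i] be the longest increasing subsequence ending at position i. Then dp = [1, 2, 1, 2, 3, 2, 3, 1, 1, 3, 4, 5, 1, 4].
The maximum is 5; one witness is 8, 9, 10, 19, 25 at positions 3,4,10,11,12.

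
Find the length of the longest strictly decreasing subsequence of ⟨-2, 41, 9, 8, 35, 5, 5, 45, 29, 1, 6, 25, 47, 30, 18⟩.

5

Scanning left to right, the best length ending at each element is: -2→1, 41→1, 9→2, 8→3, 35→2, 5→4, 5→4, 45→1, 29→3, 1→5, 6→4, 25→4, 47→1, 30→3, 18→5.
So the longest decreasing subsequence has length 5, e.g. 41, 9, 8, 5, 1.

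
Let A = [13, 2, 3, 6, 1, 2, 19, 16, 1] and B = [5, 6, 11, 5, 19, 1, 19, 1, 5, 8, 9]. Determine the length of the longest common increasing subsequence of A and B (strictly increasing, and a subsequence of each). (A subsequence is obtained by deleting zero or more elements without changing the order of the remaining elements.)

A longest common strictly increasing subsequence is 6, 19 (length 2); it appears in order in both A and B, and no longer such subsequence exists.

2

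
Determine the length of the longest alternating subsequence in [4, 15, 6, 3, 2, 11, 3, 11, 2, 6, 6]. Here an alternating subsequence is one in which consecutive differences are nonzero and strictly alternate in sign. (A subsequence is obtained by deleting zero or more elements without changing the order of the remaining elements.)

8

A longest alternating subsequence is 4, 15, 6, 11, 3, 11, 2, 6 (positions 1,2,3,6,7,8,9,10); its 7 consecutive differences strictly alternate in sign, and length 8 is optimal.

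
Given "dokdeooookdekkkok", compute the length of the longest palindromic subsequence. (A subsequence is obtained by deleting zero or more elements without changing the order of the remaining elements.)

10

Using dp[i][j] = 2 + dp[i+1][j−1] if the ends match, else max(dp[i+1][j], dp[i][j−1]):
dp[1][17] = 10. A witness is okeooooeko at positions 2,3,5,6,7,8,9,12,15,16.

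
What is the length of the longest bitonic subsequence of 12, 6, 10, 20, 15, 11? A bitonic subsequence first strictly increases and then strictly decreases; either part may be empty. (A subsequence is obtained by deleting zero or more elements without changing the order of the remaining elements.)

Let inc[i] be the LIS ending at i and dec[i] the longest strictly decreasing subsequence starting at i. inc = [1, 1, 2, 3, 3, 3], dec = [2, 1, 1, 3, 2, 1].
max_i inc[i]+dec[i]−1 = 5, with one witness 6, 10, 20, 15, 11.

5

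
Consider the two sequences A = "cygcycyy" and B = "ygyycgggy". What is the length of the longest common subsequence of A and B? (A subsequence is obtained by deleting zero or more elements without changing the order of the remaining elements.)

Backtracking the LCS table gives one alignment: y (A2,B1) → g (A3,B2) → y (A5,B4) → c (A6,B5) → y (A8,B9).
So the longest common subsequence has length 5.

5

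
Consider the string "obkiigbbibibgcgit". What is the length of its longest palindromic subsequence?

9

One longest palindromic subsequence is igbibibgi (positions 5,6,8,9,10,11,12,15,16); it reads the same forward and backward, and the interval DP gives dp[1][17] = 9.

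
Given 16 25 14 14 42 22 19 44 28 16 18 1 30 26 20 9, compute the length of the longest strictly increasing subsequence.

Scanning left to right, the best length ending at each element is: 16→1, 25→2, 14→1, 14→1, 42→3, 22→2, 19→2, 44→4, 28→3, 16→2, 18→3, 1→1, 30→4, 26→4, 20→4, 9→2.
So the longest increasing subsequence has length 4, e.g. 16, 25, 42, 44.

4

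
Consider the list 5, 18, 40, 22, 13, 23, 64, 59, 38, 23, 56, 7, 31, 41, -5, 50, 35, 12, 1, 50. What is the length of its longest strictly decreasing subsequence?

Scanning left to right, the best length ending at each element is: 5→1, 18→1, 40→1, 22→2, 13→3, 23→2, 64→1, 59→2, 38→3, 23→4, 56→3, 7→5, 31→4, 41→4, -5→6, 50→4, 35→5, 12→6, 1→7, 50→4.
So the longest decreasing subsequence has length 7, e.g. 64, 59, 56, 41, 35, 12, 1.

7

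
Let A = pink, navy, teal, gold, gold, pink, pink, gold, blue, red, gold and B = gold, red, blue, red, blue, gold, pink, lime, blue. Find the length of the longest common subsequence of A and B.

4

Backtracking the LCS table gives one alignment: gold (A4,B1) → gold (A5,B6) → pink (A6,B7) → blue (A9,B9).
So the longest common subsequence has length 4.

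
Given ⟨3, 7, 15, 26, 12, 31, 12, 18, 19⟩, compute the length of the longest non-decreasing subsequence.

Scanning left to right, the best length ending at each element is: 3→1, 7→2, 15→3, 26→4, 12→3, 31→5, 12→4, 18→5, 19→6.
So the longest non-decreasing subsequence has length 6, e.g. 3, 7, 12, 12, 18, 19.

6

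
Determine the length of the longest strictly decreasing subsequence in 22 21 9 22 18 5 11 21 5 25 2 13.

6

Let dp[i] be the longest decreasing subsequence ending at position i. Then dp = [1, 2, 3, 1, 3, 4, 4, 2, 5, 1, 6, 4].
The maximum is 6; one witness is 22, 21, 18, 11, 5, 2 at positions 1,2,5,7,9,11.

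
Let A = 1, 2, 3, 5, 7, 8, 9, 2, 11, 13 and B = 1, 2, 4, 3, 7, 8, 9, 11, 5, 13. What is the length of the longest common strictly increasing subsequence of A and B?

A longest common strictly increasing subsequence is 1, 2, 3, 7, 8, 9, 11, 13 (length 8); it appears in order in both A and B, and no longer such subsequence exists.

8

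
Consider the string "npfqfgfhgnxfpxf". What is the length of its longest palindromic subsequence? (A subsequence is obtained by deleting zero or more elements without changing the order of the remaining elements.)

7

Using dp[i][j] = 2 + dp[i+1][j−1] if the ends match, else max(dp[i+1][j], dp[i][j−1]):
dp[1][15] = 7. A witness is ffghgff at positions 3,5,6,8,9,12,15.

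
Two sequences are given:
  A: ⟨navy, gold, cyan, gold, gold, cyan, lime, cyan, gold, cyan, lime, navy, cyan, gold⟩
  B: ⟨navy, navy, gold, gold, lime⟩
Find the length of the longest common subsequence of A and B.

A longest common subsequence is navy, gold, gold, lime (length 4); the LCS DP confirms no longer common subsequence exists.

4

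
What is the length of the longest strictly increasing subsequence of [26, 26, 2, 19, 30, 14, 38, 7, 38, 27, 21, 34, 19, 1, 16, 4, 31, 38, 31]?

5

Scanning left to right, the best length ending at each element is: 26→1, 26→1, 2→1, 19→2, 30→3, 14→2, 38→4, 7→2, 38→4, 27→3, 21→3, 34→4, 19→3, 1→1, 16→3, 4→2, 31→4, 38→5, 31→4.
So the longest increasing subsequence has length 5, e.g. 2, 19, 30, 34, 38.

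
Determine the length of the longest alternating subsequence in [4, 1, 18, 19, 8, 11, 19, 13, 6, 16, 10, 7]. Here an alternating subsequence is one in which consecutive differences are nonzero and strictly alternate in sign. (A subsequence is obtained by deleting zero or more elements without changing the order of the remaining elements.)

A longest alternating subsequence is 4, 1, 18, 8, 19, 13, 16, 10 (positions 1,2,3,5,7,8,10,11); its 7 consecutive differences strictly alternate in sign, and length 8 is optimal.

8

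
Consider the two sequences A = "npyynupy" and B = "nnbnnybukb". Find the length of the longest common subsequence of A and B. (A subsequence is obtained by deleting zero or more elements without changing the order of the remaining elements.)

Backtracking the LCS table gives one alignment: n (A1,B5) → y (A3,B6) → u (A6,B8).
So the longest common subsequence has length 3.

3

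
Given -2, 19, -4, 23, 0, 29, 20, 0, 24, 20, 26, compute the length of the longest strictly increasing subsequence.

5

Let dp[i] be the longest increasing subsequence ending at position i. Then dp = [1, 2, 1, 3, 2, 4, 3, 2, 4, 3, 5].
The maximum is 5; one witness is -2, 19, 23, 24, 26 at positions 1,2,4,9,11.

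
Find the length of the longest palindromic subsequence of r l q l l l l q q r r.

One longest palindromic subsequence is rqllllqr (positions 1,3,4,5,6,7,9,11); it reads the same forward and backward, and the interval DP gives dp[1][11] = 8.

8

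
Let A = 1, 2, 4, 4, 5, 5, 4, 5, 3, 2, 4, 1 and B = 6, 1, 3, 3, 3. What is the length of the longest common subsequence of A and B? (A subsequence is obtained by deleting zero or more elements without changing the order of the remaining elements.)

2

Backtracking the LCS table gives one alignment: 1 (A1,B2) → 3 (A9,B5).
So the longest common subsequence has length 2.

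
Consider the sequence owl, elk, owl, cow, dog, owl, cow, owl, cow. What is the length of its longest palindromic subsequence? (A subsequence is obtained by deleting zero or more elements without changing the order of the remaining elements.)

One longest palindromic subsequence is cow owl cow owl cow (positions 4,6,7,8,9); it reads the same forward and backward, and the interval DP gives dp[1][9] = 5.

5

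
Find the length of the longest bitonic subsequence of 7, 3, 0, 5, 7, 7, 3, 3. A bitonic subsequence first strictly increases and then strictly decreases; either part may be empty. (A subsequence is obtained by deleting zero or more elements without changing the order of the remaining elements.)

Let inc[i] be the LIS ending at i and dec[i] the longest strictly decreasing subsequence starting at i. inc = [1, 1, 1, 2, 3, 3, 2, 2], dec = [3, 2, 1, 2, 2, 2, 1, 1].
max_i inc[i]+dec[i]−1 = 4, with one witness 3, 5, 7, 3.

4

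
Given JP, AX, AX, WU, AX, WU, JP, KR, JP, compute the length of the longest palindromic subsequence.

5

Using dp[i][j] = 2 + dp[i+1][j−1] if the ends match, else max(dp[i+1][j], dp[i][j−1]):
dp[1][9] = 5. A witness is JP WU AX WU JP at positions 1,4,5,6,9.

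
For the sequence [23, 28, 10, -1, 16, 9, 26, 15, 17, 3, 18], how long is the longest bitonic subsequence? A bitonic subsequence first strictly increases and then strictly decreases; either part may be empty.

5

One longest bitonic subsequence is 23, 28, 26, 17, 3 (positions 1,2,7,9,10): it rises to 28 then falls. Length 5 is optimal.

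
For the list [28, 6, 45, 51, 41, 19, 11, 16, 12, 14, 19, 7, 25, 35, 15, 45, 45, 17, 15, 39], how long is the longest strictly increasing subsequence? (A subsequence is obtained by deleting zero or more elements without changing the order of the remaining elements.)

Let dp[i] be the longest increasing subsequence ending at position i. Then dp = [1, 1, 2, 3, 2, 2, 2, 3, 3, 4, 5, 2, 6, 7, 5, 8, 8, 6, 5, 8].
The maximum is 8; one witness is 6, 11, 12, 14, 19, 25, 35, 45 at positions 2,7,9,10,11,13,14,16.

8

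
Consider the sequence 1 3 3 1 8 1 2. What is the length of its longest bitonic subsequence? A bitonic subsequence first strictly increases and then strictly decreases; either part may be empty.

Let inc[i] be the LIS ending at i and dec[i] the longest strictly decreasing subsequence starting at i. inc = [1, 2, 2, 1, 3, 1, 2], dec = [1, 2, 2, 1, 2, 1, 1].
max_i inc[i]+dec[i]−1 = 4, with one witness 1, 3, 8, 2.

4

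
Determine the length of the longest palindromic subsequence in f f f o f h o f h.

Using dp[i][j] = 2 + dp[i+1][j−1] if the ends match, else max(dp[i+1][j], dp[i][j−1]):
dp[1][9] = 5. A witness is fohof at positions 3,4,6,7,8.

5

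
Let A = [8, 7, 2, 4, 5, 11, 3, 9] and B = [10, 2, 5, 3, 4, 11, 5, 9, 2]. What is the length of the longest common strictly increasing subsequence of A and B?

4

For each value that appears in both, track the longest common increasing run ending there.
The best achievable length is 4; one witness is 2, 4, 5, 9 (A-positions 3,4,5,8, B-positions 2,5,7,8).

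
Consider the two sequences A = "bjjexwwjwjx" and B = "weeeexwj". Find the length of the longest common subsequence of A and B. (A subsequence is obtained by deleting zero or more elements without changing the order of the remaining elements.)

4

A longest common subsequence is exwj (length 4); the LCS DP confirms no longer common subsequence exists.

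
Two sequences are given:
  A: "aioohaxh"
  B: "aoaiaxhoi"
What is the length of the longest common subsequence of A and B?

A longest common subsequence is aiaxh (length 5); the LCS DP confirms no longer common subsequence exists.

5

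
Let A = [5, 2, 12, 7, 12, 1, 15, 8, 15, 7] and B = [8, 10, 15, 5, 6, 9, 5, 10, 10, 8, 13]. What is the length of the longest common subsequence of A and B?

Backtracking the LCS table gives one alignment: 5 (A1,B7) → 8 (A8,B10).
So the longest common subsequence has length 2.

2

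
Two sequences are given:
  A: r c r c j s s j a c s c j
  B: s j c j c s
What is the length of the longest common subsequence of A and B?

4

Backtracking the LCS table gives one alignment: c (A4,B3) → j (A8,B4) → c (A10,B5) → s (A11,B6).
So the longest common subsequence has length 4.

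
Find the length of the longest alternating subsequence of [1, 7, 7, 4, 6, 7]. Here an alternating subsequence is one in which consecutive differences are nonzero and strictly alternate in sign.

4

A longest alternating subsequence is 1, 7, 4, 6 (positions 1,2,4,5); its 3 consecutive differences strictly alternate in sign, and length 4 is optimal.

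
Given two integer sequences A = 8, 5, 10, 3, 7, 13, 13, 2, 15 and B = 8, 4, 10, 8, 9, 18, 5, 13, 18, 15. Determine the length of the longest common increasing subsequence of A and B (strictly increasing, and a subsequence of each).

For each value that appears in both, track the longest common increasing run ending there.
The best achievable length is 4; one witness is 8, 10, 13, 15 (A-positions 1,3,6,9, B-positions 1,3,8,10).

4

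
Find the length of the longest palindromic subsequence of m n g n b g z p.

3

One longest palindromic subsequence is gbg (positions 3,5,6); it reads the same forward and backward, and the interval DP gives dp[1][8] = 3.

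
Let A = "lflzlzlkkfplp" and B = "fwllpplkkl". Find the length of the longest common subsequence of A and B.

Backtracking the LCS table gives one alignment: f (A2,B1) → l (A3,B3) → l (A5,B4) → l (A7,B7) → k (A8,B8) → k (A9,B9) → l (A12,B10).
So the longest common subsequence has length 7.

7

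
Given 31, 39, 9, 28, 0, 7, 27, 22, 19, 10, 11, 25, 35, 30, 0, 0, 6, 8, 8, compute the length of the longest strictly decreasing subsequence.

Scanning left to right, the best length ending at each element is: 31→1, 39→1, 9→2, 28→2, 0→3, 7→3, 27→3, 22→4, 19→5, 10→6, 11→6, 25→4, 35→2, 30→3, 0→7, 0→7, 6→7, 8→7, 8→7.
So the longest decreasing subsequence has length 7, e.g. 31, 28, 27, 22, 19, 10, 0.

7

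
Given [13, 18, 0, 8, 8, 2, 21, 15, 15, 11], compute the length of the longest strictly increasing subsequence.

3

Let dp[i] be the longest increasing subsequence ending at position i. Then dp = [1, 2, 1, 2, 2, 2, 3, 3, 3, 3].
The maximum is 3; one witness is 13, 18, 21 at positions 1,2,7.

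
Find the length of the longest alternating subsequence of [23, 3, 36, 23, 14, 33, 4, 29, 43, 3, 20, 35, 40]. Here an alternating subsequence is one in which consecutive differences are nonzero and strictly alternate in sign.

Track the best alternating length ending on an up-step vs a down-step at each position: up/down = 1/1, 1/2, 3/1, 3/4, 3/4, 5/4, 3/6, 7/6, 7/1, 1/8, 9/8, 9/8, 9/8.
The maximum over both is 9; one such subsequence is 23, 3, 36, 23, 33, 4, 29, 3, 20.

9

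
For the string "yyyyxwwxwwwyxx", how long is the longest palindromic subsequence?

7

Using dp[i][j] = 2 + dp[i+1][j−1] if the ends match, else max(dp[i+1][j], dp[i][j−1]):
dp[1][14] = 7. A witness is xxwwwxx at positions 5,8,9,10,11,13,14.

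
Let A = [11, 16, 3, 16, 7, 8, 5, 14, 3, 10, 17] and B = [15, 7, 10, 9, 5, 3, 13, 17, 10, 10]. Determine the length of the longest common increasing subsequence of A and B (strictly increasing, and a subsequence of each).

A longest common strictly increasing subsequence is 7, 10, 17 (length 3); it appears in order in both A and B, and no longer such subsequence exists.

3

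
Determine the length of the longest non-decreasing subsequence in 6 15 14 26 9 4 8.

3

Scanning left to right, the best length ending at each element is: 6→1, 15→2, 14→2, 26→3, 9→2, 4→1, 8→2.
So the longest non-decreasing subsequence has length 3, e.g. 6, 15, 26.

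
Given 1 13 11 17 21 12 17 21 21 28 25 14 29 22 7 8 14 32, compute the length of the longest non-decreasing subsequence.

9

Let dp[i] be the longest non-decreasing subsequence ending at position i. Then dp = [1, 2, 2, 3, 4, 3, 4, 5, 6, 7, 7, 4, 8, 7, 2, 3, 5, 9].
The maximum is 9; one witness is 1, 13, 17, 21, 21, 21, 28, 29, 32 at positions 1,2,4,5,8,9,10,13,18.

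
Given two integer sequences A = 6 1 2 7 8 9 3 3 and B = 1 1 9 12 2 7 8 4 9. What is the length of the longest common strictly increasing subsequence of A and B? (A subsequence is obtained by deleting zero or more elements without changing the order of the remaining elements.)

5

A longest common strictly increasing subsequence is 1, 2, 7, 8, 9 (length 5); it appears in order in both A and B, and no longer such subsequence exists.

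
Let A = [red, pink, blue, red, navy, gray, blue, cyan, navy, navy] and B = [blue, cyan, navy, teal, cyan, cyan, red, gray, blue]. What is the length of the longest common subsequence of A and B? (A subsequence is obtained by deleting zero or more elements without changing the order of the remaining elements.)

4

A longest common subsequence is blue, red, gray, blue (length 4); the LCS DP confirms no longer common subsequence exists.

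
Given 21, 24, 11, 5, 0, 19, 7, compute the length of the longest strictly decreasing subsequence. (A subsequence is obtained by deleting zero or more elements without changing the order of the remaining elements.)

One longest decreasing subsequence is 21, 11, 5, 0 (positions 1,3,4,5), of length 4; no longer one exists.

4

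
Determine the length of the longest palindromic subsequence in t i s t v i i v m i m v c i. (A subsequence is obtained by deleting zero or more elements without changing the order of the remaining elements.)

7

One longest palindromic subsequence is ivmimvi (positions 2,8,9,10,11,12,14); it reads the same forward and backward, and the interval DP gives dp[1][14] = 7.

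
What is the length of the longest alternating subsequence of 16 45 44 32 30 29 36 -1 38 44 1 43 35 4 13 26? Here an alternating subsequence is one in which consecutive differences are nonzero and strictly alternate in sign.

A longest alternating subsequence is 16, 45, 32, 36, -1, 38, 1, 43, 4, 13 (positions 1,2,4,7,8,9,11,12,14,15); its 9 consecutive differences strictly alternate in sign, and length 10 is optimal.

10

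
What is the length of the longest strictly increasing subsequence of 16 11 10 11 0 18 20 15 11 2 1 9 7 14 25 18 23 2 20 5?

One longest increasing subsequence is 0, 2, 9, 14, 18, 23 (positions 5,10,12,14,16,17), of length 6; no longer one exists.

6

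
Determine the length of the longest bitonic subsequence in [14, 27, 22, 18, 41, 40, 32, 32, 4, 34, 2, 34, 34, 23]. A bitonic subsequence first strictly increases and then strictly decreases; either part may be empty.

7

One longest bitonic subsequence is 14, 27, 41, 40, 32, 4, 2 (positions 1,2,5,6,8,9,11): it rises to 41 then falls. Length 7 is optimal.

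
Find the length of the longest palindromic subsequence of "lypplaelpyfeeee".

Using dp[i][j] = 2 + dp[i+1][j−1] if the ends match, else max(dp[i+1][j], dp[i][j−1]):
dp[1][15] = 7. A witness is yplelpy at positions 2,3,5,7,8,9,10.

7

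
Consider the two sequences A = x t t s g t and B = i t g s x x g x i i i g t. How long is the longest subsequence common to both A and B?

Backtracking the LCS table gives one alignment: t (A2,B2) → s (A4,B4) → g (A5,B12) → t (A6,B13).
So the longest common subsequence has length 4.

4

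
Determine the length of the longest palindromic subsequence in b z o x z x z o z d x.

7

One longest palindromic subsequence is zozxzoz (positions 2,3,5,6,7,8,9); it reads the same forward and backward, and the interval DP gives dp[1][11] = 7.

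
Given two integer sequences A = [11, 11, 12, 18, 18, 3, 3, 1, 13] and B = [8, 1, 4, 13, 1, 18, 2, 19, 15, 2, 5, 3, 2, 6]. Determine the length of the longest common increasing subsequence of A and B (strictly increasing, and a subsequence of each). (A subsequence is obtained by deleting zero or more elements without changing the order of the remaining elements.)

For each value that appears in both, track the longest common increasing run ending there.
The best achievable length is 2; one witness is 1, 13 (A-positions 8,9, B-positions 2,4).

2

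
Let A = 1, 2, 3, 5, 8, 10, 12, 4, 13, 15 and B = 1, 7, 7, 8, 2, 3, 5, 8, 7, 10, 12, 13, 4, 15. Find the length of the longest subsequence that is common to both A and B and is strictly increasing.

9

A longest common strictly increasing subsequence is 1, 2, 3, 5, 8, 10, 12, 13, 15 (length 9); it appears in order in both A and B, and no longer such subsequence exists.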